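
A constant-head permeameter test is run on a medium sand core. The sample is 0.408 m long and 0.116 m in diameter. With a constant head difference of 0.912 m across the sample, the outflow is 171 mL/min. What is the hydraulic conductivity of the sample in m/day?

10.4

Cross-sectional area A = π·(d/2)² = π × (0.116/2)² = 0.01057 m².
Convert discharge: 171 mL/min = 2.850e-06 m³/s.
Darcy's law rearranged: K = Q·L / (A·Δh) = 2.850e-06 × 0.408 / (0.01057 × 0.912) = 0.0001206 m/s = 10.42 m/day.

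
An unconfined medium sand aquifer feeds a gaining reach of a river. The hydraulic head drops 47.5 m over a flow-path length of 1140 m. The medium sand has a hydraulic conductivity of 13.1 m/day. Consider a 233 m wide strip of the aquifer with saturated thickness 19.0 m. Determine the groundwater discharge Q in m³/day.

Cross-sectional area A = 233 × 19.0 = 4427 m².
Hydraulic gradient i = Δh / L = 47.5 / 1140 = 0.04167.
Darcy's law: Q = K · A · i = 13.10 × 4427 × 0.04167 = 2416 m³/day.

2420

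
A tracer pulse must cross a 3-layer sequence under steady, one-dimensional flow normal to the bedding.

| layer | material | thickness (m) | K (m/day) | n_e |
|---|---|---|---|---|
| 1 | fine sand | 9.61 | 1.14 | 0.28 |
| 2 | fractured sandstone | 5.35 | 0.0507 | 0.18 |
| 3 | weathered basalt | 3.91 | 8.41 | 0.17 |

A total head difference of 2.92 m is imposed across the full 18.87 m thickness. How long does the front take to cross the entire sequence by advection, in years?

0.463

With flow normal to the layers, continuity requires the same specific discharge q through every layer.
Σ(b_i/K_i) = 9.61/1.14 + 5.35/0.0507 + 3.91/8.41 = 114.4 d.
q = Δh / Σ(b_i/K_i) = 2.92 / 114.4 = 0.02552 m/day.
In each layer the seepage velocity is v_i = q/n_i, so the layer transit time is t_i = b_i·n_i / q:
  layer 1 (fine sand): t_1 = 9.61 × 0.28 / 0.02552 = 105.4 d
  layer 2 (fractured sandstone): t_2 = 5.35 × 0.18 / 0.02552 = 37.73 d
  layer 3 (weathered basalt): t_3 = 3.91 × 0.17 / 0.02552 = 26.05 d
Total t = Σ t_i = 169.2 days = 0.4633 years.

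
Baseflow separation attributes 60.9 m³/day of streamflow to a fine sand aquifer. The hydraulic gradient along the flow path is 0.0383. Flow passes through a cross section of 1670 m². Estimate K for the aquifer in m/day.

Hydraulic gradient i = 0.0383.
From Q = K·A·i, K = Q / (A·i) = 60.9 / (1670 × 0.03830) = 0.9521 m/day.

0.952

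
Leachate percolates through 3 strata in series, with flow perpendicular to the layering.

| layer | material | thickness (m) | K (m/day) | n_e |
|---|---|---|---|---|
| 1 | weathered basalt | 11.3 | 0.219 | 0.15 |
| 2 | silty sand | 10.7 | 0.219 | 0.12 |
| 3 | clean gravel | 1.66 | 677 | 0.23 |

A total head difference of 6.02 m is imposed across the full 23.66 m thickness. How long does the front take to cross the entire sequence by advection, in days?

56.1

With flow normal to the layers, continuity requires the same specific discharge q through every layer.
Σ(b_i/K_i) = 11.3/0.219 + 10.7/0.219 + 1.66/677 = 100.5 d.
q = Δh / Σ(b_i/K_i) = 6.02 / 100.5 = 0.05992 m/day.
In each layer the seepage velocity is v_i = q/n_i, so the layer transit time is t_i = b_i·n_i / q:
  layer 1 (weathered basalt): t_1 = 11.3 × 0.15 / 0.05992 = 28.29 d
  layer 2 (silty sand): t_2 = 10.7 × 0.12 / 0.05992 = 21.43 d
  layer 3 (clean gravel): t_3 = 1.66 × 0.23 / 0.05992 = 6.371 d
Total t = Σ t_i = 56.08 days.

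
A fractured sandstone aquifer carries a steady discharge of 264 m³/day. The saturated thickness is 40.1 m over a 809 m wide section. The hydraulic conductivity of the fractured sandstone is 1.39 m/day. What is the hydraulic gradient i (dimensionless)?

0.00585

Cross-sectional area A = 809 × 40.1 = 32441 m².
From Q = K·A·i, i = Q / (K·A) = 264 / (1.390 × 32441) = 0.005855.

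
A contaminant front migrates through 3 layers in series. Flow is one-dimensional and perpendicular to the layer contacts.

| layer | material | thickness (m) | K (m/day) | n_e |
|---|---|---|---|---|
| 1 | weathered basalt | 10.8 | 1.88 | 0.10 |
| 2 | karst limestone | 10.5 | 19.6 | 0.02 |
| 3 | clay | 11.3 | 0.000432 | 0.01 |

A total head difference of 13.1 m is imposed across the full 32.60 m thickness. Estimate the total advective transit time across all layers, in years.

With flow normal to the layers, continuity requires the same specific discharge q through every layer.
Σ(b_i/K_i) = 10.8/1.88 + 10.5/19.6 + 11.3/0.000432 = 26164 d.
q = Δh / Σ(b_i/K_i) = 13.1 / 26164 = 0.0005007 m/day.
In each layer the seepage velocity is v_i = q/n_i, so the layer transit time is t_i = b_i·n_i / q:
  layer 1 (weathered basalt): t_1 = 10.8 × 0.10 / 0.0005007 = 2157 d
  layer 2 (karst limestone): t_2 = 10.5 × 0.02 / 0.0005007 = 419.4 d
  layer 3 (clay): t_3 = 11.3 × 0.01 / 0.0005007 = 225.7 d
Total t = Σ t_i = 2802 days = 7.672 years.

7.67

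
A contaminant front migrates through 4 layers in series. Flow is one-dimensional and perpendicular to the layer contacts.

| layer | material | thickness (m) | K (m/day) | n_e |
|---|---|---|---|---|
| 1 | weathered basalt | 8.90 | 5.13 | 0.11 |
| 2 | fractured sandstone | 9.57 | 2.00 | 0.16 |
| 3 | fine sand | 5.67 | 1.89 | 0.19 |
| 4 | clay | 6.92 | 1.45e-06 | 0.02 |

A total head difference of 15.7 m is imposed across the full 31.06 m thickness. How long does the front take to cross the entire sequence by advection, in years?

With flow normal to the layers, continuity requires the same specific discharge q through every layer.
Σ(b_i/K_i) = 8.90/5.13 + 9.57/2.00 + 5.67/1.89 + 6.92/1.45e-06 = 4.772e+06 d.
q = Δh / Σ(b_i/K_i) = 15.7 / 4.772e+06 = 3.290e-06 m/day.
In each layer the seepage velocity is v_i = q/n_i, so the layer transit time is t_i = b_i·n_i / q:
  layer 1 (weathered basalt): t_1 = 8.90 × 0.11 / 3.290e-06 = 2.976e+05 d
  layer 2 (fractured sandstone): t_2 = 9.57 × 0.16 / 3.290e-06 = 4.654e+05 d
  layer 3 (fine sand): t_3 = 5.67 × 0.19 / 3.290e-06 = 3.275e+05 d
  layer 4 (clay): t_4 = 6.92 × 0.02 / 3.290e-06 = 42070 d
Total t = Σ t_i = 1.133e+06 days = 3101 years.

3100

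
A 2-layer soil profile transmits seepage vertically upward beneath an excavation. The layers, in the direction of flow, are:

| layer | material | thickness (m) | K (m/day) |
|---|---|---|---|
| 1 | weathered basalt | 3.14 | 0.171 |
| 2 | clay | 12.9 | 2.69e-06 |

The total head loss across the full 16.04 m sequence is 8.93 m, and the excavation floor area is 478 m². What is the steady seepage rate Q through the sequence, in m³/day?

0.000890

Flow is perpendicular to layering, so the layers act in series and the equivalent K is the thickness-weighted harmonic mean.
Total thickness L = 3.14 + 12.9 = 16.04 m.
Σ(b_i/K_i) = 3.14/0.171 + 12.9/2.69e-06 = 4.796e+06 d.
K_eq = L / Σ(b_i/K_i) = 16.04 / 4.796e+06 = 3.345e-06 m/day.
Q = K_eq · A · (Δh/L) = 3.345e-06 × 478 × (8.93/16.04) = 0.0008901 m³/day.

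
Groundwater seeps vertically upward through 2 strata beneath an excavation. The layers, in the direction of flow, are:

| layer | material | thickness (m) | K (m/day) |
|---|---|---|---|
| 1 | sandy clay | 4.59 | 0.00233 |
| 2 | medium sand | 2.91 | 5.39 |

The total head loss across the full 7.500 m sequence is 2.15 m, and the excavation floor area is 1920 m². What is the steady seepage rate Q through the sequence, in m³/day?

Flow is perpendicular to layering, so the layers act in series and the equivalent K is the thickness-weighted harmonic mean.
Total thickness L = 4.59 + 2.91 = 7.500 m.
Σ(b_i/K_i) = 4.59/0.00233 + 2.91/5.39 = 1970 d.
K_eq = L / Σ(b_i/K_i) = 7.500 / 1970 = 0.003806 m/day.
Q = K_eq · A · (Δh/L) = 0.003806 × 1920 × (2.15/7.500) = 2.095 m³/day.

2.09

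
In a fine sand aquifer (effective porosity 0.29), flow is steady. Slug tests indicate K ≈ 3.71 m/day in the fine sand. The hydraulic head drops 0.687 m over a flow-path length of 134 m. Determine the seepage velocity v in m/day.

0.0656

Hydraulic gradient i = Δh / L = 0.687 / 134 = 0.005127.
Darcy flux q = K · i = 3.710 × 0.005127 = 0.01902 m/day.
Seepage velocity v = q / n_e = 0.01902 / 0.29 = 0.06559 m/day.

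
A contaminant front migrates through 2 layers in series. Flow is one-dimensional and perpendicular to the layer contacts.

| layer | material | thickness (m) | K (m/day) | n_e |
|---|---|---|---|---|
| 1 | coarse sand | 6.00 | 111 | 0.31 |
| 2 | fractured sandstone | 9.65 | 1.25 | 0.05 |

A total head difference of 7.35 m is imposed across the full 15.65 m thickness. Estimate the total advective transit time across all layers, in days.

2.48

With flow normal to the layers, continuity requires the same specific discharge q through every layer.
Σ(b_i/K_i) = 6.00/111 + 9.65/1.25 = 7.774 d.
q = Δh / Σ(b_i/K_i) = 7.35 / 7.774 = 0.9455 m/day.
In each layer the seepage velocity is v_i = q/n_i, so the layer transit time is t_i = b_i·n_i / q:
  layer 1 (coarse sand): t_1 = 6.00 × 0.31 / 0.9455 = 1.967 d
  layer 2 (fractured sandstone): t_2 = 9.65 × 0.05 / 0.9455 = 0.5103 d
Total t = Σ t_i = 2.478 days.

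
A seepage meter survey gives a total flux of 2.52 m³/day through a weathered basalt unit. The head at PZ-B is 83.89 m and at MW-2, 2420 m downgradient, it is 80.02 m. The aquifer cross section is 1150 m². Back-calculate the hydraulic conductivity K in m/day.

1.37

Hydraulic gradient i = (83.89 − 80.02) / 2420 = 3.87 / 2420 = 0.001599.
From Q = K·A·i, K = Q / (A·i) = 2.52 / (1150 × 0.001599) = 1.370 m/day.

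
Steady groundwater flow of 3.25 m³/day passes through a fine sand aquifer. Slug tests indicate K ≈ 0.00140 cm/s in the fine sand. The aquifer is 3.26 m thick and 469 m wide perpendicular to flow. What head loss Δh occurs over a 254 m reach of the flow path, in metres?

Convert K: 0.00140 cm/s × 864 = 1.210 m/day.
Cross-sectional area A = 469 × 3.26 = 1529 m².
From Q = K·A·i, i = Q / (K·A) = 3.25 / (1.210 × 1529) = 0.001757.
Head loss Δh = i · L = 0.001757 × 254 = 0.4464 m.

0.446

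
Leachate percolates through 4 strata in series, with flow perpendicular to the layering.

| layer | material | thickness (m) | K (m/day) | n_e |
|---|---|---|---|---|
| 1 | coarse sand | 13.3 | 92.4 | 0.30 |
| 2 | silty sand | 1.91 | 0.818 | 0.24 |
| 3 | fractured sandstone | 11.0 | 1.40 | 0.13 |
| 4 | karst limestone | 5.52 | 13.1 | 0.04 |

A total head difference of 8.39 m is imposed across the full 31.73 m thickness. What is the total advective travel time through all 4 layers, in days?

With flow normal to the layers, continuity requires the same specific discharge q through every layer.
Σ(b_i/K_i) = 13.3/92.4 + 1.91/0.818 + 11.0/1.40 + 5.52/13.1 = 10.76 d.
q = Δh / Σ(b_i/K_i) = 8.39 / 10.76 = 0.7799 m/day.
In each layer the seepage velocity is v_i = q/n_i, so the layer transit time is t_i = b_i·n_i / q:
  layer 1 (coarse sand): t_1 = 13.3 × 0.30 / 0.7799 = 5.116 d
  layer 2 (silty sand): t_2 = 1.91 × 0.24 / 0.7799 = 0.5877 d
  layer 3 (fractured sandstone): t_3 = 11.0 × 0.13 / 0.7799 = 1.834 d
  layer 4 (karst limestone): t_4 = 5.52 × 0.04 / 0.7799 = 0.2831 d
Total t = Σ t_i = 7.820 days.

7.82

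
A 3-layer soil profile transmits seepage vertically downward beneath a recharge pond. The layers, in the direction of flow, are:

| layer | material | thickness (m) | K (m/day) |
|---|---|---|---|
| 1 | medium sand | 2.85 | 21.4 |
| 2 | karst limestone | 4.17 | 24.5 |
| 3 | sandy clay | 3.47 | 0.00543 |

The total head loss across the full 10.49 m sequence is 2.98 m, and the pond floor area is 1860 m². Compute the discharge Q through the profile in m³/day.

8.67

Flow is perpendicular to layering, so the layers act in series and the equivalent K is the thickness-weighted harmonic mean.
Total thickness L = 2.85 + 4.17 + 3.47 = 10.49 m.
Σ(b_i/K_i) = 2.85/21.4 + 4.17/24.5 + 3.47/0.00543 = 639.3 d.
K_eq = L / Σ(b_i/K_i) = 10.49 / 639.3 = 0.01641 m/day.
Q = K_eq · A · (Δh/L) = 0.01641 × 1860 × (2.98/10.49) = 8.669 m³/day.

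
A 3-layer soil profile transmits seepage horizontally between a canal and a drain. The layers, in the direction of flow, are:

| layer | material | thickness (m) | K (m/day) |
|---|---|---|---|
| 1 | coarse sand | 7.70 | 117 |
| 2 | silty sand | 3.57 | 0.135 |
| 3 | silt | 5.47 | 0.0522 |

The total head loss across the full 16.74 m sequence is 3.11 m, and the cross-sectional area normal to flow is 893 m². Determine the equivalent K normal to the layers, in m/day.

Flow is perpendicular to layering, so the layers act in series and the equivalent K is the thickness-weighted harmonic mean.
Total thickness L = 7.70 + 3.57 + 5.47 = 16.74 m.
Σ(b_i/K_i) = 7.70/117 + 3.57/0.135 + 5.47/0.0522 = 131.3 d.
K_eq = L / Σ(b_i/K_i) = 16.74 / 131.3 = 0.1275 m/day.

0.127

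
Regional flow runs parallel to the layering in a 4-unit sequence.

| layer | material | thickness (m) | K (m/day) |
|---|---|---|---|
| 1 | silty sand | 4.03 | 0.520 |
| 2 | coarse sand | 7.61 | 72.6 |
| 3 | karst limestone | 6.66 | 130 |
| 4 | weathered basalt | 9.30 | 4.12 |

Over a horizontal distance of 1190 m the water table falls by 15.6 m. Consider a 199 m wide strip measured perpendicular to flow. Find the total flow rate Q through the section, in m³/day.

3810

Flow is parallel to layering, so each bed carries its own Darcy discharge and the transmissivities add.
Σ(K_i·b_i) = 0.520×4.03 + 72.6×7.61 + 130×6.66 + 4.12×9.30 = 1459 m²/day.
Hydraulic gradient i = Δh / L = 15.6 / 1190 = 0.01311.
Q = Σ(K_i·b_i) · W · i = 1459 × 199 × 0.01311 = 3805 m³/day.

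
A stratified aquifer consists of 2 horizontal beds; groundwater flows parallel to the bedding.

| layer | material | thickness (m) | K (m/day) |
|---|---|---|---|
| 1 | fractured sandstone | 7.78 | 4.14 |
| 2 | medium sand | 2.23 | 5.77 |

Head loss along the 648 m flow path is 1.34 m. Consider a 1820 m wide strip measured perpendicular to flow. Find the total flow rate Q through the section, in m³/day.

Flow is parallel to layering, so each bed carries its own Darcy discharge and the transmissivities add.
Σ(K_i·b_i) = 4.14×7.78 + 5.77×2.23 = 45.08 m²/day.
Hydraulic gradient i = Δh / L = 1.34 / 648 = 0.002068.
Q = Σ(K_i·b_i) · W · i = 45.08 × 1820 × 0.002068 = 169.6 m³/day.

170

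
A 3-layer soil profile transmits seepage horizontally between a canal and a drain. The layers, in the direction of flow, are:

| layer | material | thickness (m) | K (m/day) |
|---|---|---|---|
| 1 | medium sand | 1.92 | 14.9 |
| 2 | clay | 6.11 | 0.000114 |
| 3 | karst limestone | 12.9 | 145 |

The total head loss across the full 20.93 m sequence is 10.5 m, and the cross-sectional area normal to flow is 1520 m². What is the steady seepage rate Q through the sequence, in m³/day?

Flow is perpendicular to layering, so the layers act in series and the equivalent K is the thickness-weighted harmonic mean.
Total thickness L = 1.92 + 6.11 + 12.9 = 20.93 m.
Σ(b_i/K_i) = 1.92/14.9 + 6.11/0.000114 + 12.9/145 = 53597 d.
K_eq = L / Σ(b_i/K_i) = 20.93 / 53597 = 0.0003905 m/day.
Q = K_eq · A · (Δh/L) = 0.0003905 × 1520 × (10.5/20.93) = 0.2978 m³/day.

0.298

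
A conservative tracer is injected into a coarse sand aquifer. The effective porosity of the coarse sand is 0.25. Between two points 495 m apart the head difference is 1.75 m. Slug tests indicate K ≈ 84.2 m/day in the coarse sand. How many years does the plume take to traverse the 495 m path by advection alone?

1.14

Hydraulic gradient i = Δh / L = 1.75 / 495 = 0.003535.
Darcy flux q = K · i = 84.20 × 0.003535 = 0.2977 m/day.
Seepage velocity v = q / n_e = 0.2977 / 0.25 = 1.191 m/day.
Travel time t = L / v = 495 / 1.191 = 415.7 days = 1.138 years.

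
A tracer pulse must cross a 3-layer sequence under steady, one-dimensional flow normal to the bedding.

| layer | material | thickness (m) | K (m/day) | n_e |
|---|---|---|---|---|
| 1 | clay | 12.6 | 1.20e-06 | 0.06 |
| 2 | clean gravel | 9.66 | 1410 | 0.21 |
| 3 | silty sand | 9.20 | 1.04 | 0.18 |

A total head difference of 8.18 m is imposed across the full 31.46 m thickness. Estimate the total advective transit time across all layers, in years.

15600

With flow normal to the layers, continuity requires the same specific discharge q through every layer.
Σ(b_i/K_i) = 12.6/1.20e-06 + 9.66/1410 + 9.20/1.04 = 1.050e+07 d.
q = Δh / Σ(b_i/K_i) = 8.18 / 1.050e+07 = 7.790e-07 m/day.
In each layer the seepage velocity is v_i = q/n_i, so the layer transit time is t_i = b_i·n_i / q:
  layer 1 (clay): t_1 = 12.6 × 0.06 / 7.790e-07 = 9.704e+05 d
  layer 2 (clean gravel): t_2 = 9.66 × 0.21 / 7.790e-07 = 2.604e+06 d
  layer 3 (silty sand): t_3 = 9.20 × 0.18 / 7.790e-07 = 2.126e+06 d
Total t = Σ t_i = 5.700e+06 days = 15606 years.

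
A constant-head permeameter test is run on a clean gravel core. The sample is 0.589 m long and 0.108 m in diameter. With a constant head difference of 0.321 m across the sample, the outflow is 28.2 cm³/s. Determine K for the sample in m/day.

488

Cross-sectional area A = π·(d/2)² = π × (0.108/2)² = 0.009161 m².
Convert discharge: 28.2 cm³/s = 2.820e-05 m³/s.
Darcy's law rearranged: K = Q·L / (A·Δh) = 2.820e-05 × 0.589 / (0.009161 × 0.321) = 0.005648 m/s = 488.0 m/day.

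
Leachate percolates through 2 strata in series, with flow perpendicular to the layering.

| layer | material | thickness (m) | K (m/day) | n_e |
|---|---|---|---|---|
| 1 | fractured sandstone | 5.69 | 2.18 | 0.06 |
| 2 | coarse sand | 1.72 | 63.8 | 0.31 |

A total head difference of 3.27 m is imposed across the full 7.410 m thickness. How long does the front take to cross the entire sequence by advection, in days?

0.705

With flow normal to the layers, continuity requires the same specific discharge q through every layer.
Σ(b_i/K_i) = 5.69/2.18 + 1.72/63.8 = 2.637 d.
q = Δh / Σ(b_i/K_i) = 3.27 / 2.637 = 1.240 m/day.
In each layer the seepage velocity is v_i = q/n_i, so the layer transit time is t_i = b_i·n_i / q:
  layer 1 (fractured sandstone): t_1 = 5.69 × 0.06 / 1.240 = 0.2753 d
  layer 2 (coarse sand): t_2 = 1.72 × 0.31 / 1.240 = 0.4300 d
Total t = Σ t_i = 0.7053 days.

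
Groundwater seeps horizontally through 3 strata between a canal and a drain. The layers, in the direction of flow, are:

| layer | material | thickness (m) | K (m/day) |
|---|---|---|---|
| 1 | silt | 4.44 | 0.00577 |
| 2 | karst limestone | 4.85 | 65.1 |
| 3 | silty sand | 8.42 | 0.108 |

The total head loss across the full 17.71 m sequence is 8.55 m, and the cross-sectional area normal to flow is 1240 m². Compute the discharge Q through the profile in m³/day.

Flow is perpendicular to layering, so the layers act in series and the equivalent K is the thickness-weighted harmonic mean.
Total thickness L = 4.44 + 4.85 + 8.42 = 17.71 m.
Σ(b_i/K_i) = 4.44/0.00577 + 4.85/65.1 + 8.42/0.108 = 847.5 d.
K_eq = L / Σ(b_i/K_i) = 17.71 / 847.5 = 0.02090 m/day.
Q = K_eq · A · (Δh/L) = 0.02090 × 1240 × (8.55/17.71) = 12.51 m³/day.

12.5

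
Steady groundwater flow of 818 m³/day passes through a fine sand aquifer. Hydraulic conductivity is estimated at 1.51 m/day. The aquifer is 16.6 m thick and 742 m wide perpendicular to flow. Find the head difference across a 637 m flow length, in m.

28.0

Cross-sectional area A = 742 × 16.6 = 12317 m².
From Q = K·A·i, i = Q / (K·A) = 818 / (1.510 × 12317) = 0.04398.
Head loss Δh = i · L = 0.04398 × 637 = 28.02 m.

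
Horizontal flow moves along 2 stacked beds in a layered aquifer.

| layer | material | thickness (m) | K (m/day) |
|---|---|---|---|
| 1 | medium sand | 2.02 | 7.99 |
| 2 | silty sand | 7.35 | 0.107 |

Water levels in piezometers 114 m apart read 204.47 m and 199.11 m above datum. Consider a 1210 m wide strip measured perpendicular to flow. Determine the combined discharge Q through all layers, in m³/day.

963

Flow is parallel to layering, so each bed carries its own Darcy discharge and the transmissivities add.
Σ(K_i·b_i) = 7.99×2.02 + 0.107×7.35 = 16.93 m²/day.
Hydraulic gradient i = (204.47 − 199.11) / 114 = 5.36 / 114 = 0.04702.
Q = Σ(K_i·b_i) · W · i = 16.93 × 1210 × 0.04702 = 963.0 m³/day.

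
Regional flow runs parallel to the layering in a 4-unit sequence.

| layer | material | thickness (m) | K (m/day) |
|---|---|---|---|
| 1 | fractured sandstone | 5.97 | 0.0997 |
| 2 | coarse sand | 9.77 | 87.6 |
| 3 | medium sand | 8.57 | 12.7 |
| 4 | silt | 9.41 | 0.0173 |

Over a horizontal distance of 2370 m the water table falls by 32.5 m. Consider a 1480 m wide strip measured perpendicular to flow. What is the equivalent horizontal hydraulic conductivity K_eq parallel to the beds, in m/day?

28.6

Flow is parallel to layering, so each bed carries its own Darcy discharge and the transmissivities add.
Σ(K_i·b_i) = 0.0997×5.97 + 87.6×9.77 + 12.7×8.57 + 0.0173×9.41 = 965.4 m²/day.
Total thickness b = 33.72 m, so K_eq = Σ(K_i·b_i)/b = 28.63 m/day.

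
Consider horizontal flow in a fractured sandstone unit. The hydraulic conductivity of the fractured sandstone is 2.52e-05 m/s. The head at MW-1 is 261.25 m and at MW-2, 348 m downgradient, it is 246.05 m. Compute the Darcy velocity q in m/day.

0.0951

Convert K: 2.52e-05 m/s × 86400 = 2.177 m/day.
Hydraulic gradient i = (261.25 − 246.05) / 348 = 15.2 / 348 = 0.04368.
Specific discharge q = K · i = 2.177 × 0.04368 = 0.09510 m/day.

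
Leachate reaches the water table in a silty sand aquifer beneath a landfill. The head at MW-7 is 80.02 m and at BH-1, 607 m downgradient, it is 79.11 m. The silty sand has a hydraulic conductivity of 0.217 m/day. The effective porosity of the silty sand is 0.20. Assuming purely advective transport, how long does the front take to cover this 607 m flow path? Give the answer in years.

1020

Hydraulic gradient i = (80.02 − 79.11) / 607 = 0.91 / 607 = 0.001499.
Darcy flux q = K · i = 0.2170 × 0.001499 = 0.0003253 m/day.
Seepage velocity v = q / n_e = 0.0003253 / 0.20 = 0.001627 m/day.
Travel time t = L / v = 607 / 0.001627 = 3.732e+05 days = 1022 years.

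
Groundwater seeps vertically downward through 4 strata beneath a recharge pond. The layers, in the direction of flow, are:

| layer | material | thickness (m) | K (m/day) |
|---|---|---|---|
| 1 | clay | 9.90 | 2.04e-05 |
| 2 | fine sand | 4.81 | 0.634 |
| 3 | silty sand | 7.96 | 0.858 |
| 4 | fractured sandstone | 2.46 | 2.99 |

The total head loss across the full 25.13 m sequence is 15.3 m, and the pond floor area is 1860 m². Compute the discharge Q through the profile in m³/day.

Flow is perpendicular to layering, so the layers act in series and the equivalent K is the thickness-weighted harmonic mean.
Total thickness L = 9.90 + 4.81 + 7.96 + 2.46 = 25.13 m.
Σ(b_i/K_i) = 9.90/2.04e-05 + 4.81/0.634 + 7.96/0.858 + 2.46/2.99 = 4.853e+05 d.
K_eq = L / Σ(b_i/K_i) = 25.13 / 4.853e+05 = 5.178e-05 m/day.
Q = K_eq · A · (Δh/L) = 5.178e-05 × 1860 × (15.3/25.13) = 0.05864 m³/day.

0.0586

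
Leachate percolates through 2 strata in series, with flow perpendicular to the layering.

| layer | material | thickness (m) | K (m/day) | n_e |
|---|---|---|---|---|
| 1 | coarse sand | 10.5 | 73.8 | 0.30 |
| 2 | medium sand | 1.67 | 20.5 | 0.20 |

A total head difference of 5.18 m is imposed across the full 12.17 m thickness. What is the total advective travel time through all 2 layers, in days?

0.150

With flow normal to the layers, continuity requires the same specific discharge q through every layer.
Σ(b_i/K_i) = 10.5/73.8 + 1.67/20.5 = 0.2237 d.
q = Δh / Σ(b_i/K_i) = 5.18 / 0.2237 = 23.15 m/day.
In each layer the seepage velocity is v_i = q/n_i, so the layer transit time is t_i = b_i·n_i / q:
  layer 1 (coarse sand): t_1 = 10.5 × 0.30 / 23.15 = 0.1361 d
  layer 2 (medium sand): t_2 = 1.67 × 0.20 / 23.15 = 0.01443 d
Total t = Σ t_i = 0.1505 days.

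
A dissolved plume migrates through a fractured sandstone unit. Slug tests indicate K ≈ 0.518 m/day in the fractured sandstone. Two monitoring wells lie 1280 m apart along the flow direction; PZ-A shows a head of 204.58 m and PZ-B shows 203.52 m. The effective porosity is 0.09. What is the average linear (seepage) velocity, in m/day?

0.00477

Hydraulic gradient i = (204.58 − 203.52) / 1280 = 1.06 / 1280 = 0.0008281.
Darcy flux q = K · i = 0.5180 × 0.0008281 = 0.0004290 m/day.
Seepage velocity v = q / n_e = 0.0004290 / 0.09 = 0.004766 m/day.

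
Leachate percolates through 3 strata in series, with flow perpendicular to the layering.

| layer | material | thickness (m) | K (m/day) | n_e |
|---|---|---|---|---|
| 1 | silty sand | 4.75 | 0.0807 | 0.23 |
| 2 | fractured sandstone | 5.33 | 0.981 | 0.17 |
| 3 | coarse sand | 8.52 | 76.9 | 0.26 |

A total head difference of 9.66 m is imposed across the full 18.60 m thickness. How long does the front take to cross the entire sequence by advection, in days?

With flow normal to the layers, continuity requires the same specific discharge q through every layer.
Σ(b_i/K_i) = 4.75/0.0807 + 5.33/0.981 + 8.52/76.9 = 64.40 d.
q = Δh / Σ(b_i/K_i) = 9.66 / 64.40 = 0.1500 m/day.
In each layer the seepage velocity is v_i = q/n_i, so the layer transit time is t_i = b_i·n_i / q:
  layer 1 (silty sand): t_1 = 4.75 × 0.23 / 0.1500 = 7.284 d
  layer 2 (fractured sandstone): t_2 = 5.33 × 0.17 / 0.1500 = 6.041 d
  layer 3 (coarse sand): t_3 = 8.52 × 0.26 / 0.1500 = 14.77 d
Total t = Σ t_i = 28.09 days.

28.1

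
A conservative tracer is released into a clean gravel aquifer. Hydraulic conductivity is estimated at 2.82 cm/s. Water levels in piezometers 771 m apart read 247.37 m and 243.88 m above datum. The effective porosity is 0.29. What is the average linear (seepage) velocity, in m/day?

Convert K: 2.82 cm/s × 864 = 2436 m/day.
Hydraulic gradient i = (247.37 − 243.88) / 771 = 3.49 / 771 = 0.004527.
Darcy flux q = K · i = 2436 × 0.004527 = 11.03 m/day.
Seepage velocity v = q / n_e = 11.03 / 0.29 = 38.03 m/day.

38.0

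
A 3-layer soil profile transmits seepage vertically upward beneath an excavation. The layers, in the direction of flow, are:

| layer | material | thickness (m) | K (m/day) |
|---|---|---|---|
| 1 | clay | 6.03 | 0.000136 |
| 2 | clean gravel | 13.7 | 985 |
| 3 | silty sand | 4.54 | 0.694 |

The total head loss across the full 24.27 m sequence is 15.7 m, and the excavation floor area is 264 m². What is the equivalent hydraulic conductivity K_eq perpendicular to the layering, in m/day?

Flow is perpendicular to layering, so the layers act in series and the equivalent K is the thickness-weighted harmonic mean.
Total thickness L = 6.03 + 13.7 + 4.54 = 24.27 m.
Σ(b_i/K_i) = 6.03/0.000136 + 13.7/985 + 4.54/0.694 = 44345 d.
K_eq = L / Σ(b_i/K_i) = 24.27 / 44345 = 0.0005473 m/day.

0.000547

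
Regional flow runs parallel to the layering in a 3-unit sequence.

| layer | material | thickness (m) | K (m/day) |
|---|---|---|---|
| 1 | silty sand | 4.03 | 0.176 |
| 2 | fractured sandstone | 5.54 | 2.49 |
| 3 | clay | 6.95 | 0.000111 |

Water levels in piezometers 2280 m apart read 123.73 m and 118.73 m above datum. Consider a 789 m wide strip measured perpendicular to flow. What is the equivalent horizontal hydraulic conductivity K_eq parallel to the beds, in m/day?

0.878

Flow is parallel to layering, so each bed carries its own Darcy discharge and the transmissivities add.
Σ(K_i·b_i) = 0.176×4.03 + 2.49×5.54 + 0.000111×6.95 = 14.50 m²/day.
Total thickness b = 16.52 m, so K_eq = Σ(K_i·b_i)/b = 0.8780 m/day.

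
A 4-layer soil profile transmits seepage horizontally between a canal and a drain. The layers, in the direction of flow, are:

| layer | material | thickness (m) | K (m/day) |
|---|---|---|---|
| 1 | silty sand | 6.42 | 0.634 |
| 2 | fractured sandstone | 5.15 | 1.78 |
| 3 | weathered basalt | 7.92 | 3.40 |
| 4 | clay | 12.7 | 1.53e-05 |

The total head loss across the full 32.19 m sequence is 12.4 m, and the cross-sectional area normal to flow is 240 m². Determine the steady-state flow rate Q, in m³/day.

Flow is perpendicular to layering, so the layers act in series and the equivalent K is the thickness-weighted harmonic mean.
Total thickness L = 6.42 + 5.15 + 7.92 + 12.7 = 32.19 m.
Σ(b_i/K_i) = 6.42/0.634 + 5.15/1.78 + 7.92/3.40 + 12.7/1.53e-05 = 8.301e+05 d.
K_eq = L / Σ(b_i/K_i) = 32.19 / 8.301e+05 = 3.878e-05 m/day.
Q = K_eq · A · (Δh/L) = 3.878e-05 × 240 × (12.4/32.19) = 0.003585 m³/day.

0.00359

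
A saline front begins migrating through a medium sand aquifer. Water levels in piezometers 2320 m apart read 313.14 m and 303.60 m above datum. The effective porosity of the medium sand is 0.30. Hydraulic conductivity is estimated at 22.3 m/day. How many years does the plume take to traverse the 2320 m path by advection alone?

Hydraulic gradient i = (313.14 − 303.60) / 2320 = 9.54 / 2320 = 0.004112.
Darcy flux q = K · i = 22.30 × 0.004112 = 0.09170 m/day.
Seepage velocity v = q / n_e = 0.09170 / 0.30 = 0.3057 m/day.
Travel time t = L / v = 2320 / 0.3057 = 7590 days = 20.78 years.

20.8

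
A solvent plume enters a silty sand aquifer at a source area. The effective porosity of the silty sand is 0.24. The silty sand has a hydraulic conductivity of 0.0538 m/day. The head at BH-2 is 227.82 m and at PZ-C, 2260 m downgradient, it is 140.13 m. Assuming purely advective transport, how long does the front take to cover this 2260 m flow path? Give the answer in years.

711

Hydraulic gradient i = (227.82 − 140.13) / 2260 = 87.69 / 2260 = 0.03880.
Darcy flux q = K · i = 0.05380 × 0.03880 = 0.002087 m/day.
Seepage velocity v = q / n_e = 0.002087 / 0.24 = 0.008698 m/day.
Travel time t = L / v = 2260 / 0.008698 = 2.598e+05 days = 711.4 years.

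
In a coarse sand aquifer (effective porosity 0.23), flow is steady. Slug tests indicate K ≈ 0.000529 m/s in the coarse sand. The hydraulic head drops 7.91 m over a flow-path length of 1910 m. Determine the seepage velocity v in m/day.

Convert K: 0.000529 m/s × 86400 = 45.71 m/day.
Hydraulic gradient i = Δh / L = 7.91 / 1910 = 0.004141.
Darcy flux q = K · i = 45.71 × 0.004141 = 0.1893 m/day.
Seepage velocity v = q / n_e = 0.1893 / 0.23 = 0.8230 m/day.

0.823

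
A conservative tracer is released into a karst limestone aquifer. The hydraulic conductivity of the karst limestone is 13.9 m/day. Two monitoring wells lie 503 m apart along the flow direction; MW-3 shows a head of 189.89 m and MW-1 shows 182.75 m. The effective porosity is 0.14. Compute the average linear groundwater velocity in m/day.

1.41

Hydraulic gradient i = (189.89 − 182.75) / 503 = 7.14 / 503 = 0.01419.
Darcy flux q = K · i = 13.90 × 0.01419 = 0.1973 m/day.
Seepage velocity v = q / n_e = 0.1973 / 0.14 = 1.409 m/day.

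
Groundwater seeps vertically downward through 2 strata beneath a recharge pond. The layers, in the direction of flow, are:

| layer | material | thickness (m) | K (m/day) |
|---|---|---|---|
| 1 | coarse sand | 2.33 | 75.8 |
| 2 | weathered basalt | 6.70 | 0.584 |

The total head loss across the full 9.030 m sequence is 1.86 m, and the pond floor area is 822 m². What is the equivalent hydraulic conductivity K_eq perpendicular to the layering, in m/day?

0.785

Flow is perpendicular to layering, so the layers act in series and the equivalent K is the thickness-weighted harmonic mean.
Total thickness L = 2.33 + 6.70 = 9.030 m.
Σ(b_i/K_i) = 2.33/75.8 + 6.70/0.584 = 11.50 d.
K_eq = L / Σ(b_i/K_i) = 9.030 / 11.50 = 0.7850 m/day.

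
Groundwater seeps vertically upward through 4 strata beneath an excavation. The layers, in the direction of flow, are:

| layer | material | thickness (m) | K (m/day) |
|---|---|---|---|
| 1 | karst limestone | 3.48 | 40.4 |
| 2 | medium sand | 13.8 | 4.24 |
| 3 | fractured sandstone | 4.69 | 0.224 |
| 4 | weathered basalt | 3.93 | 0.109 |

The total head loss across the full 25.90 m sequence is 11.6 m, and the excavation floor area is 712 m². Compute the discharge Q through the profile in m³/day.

Flow is perpendicular to layering, so the layers act in series and the equivalent K is the thickness-weighted harmonic mean.
Total thickness L = 3.48 + 13.8 + 4.69 + 3.93 = 25.90 m.
Σ(b_i/K_i) = 3.48/40.4 + 13.8/4.24 + 4.69/0.224 + 3.93/0.109 = 60.33 d.
K_eq = L / Σ(b_i/K_i) = 25.90 / 60.33 = 0.4293 m/day.
Q = K_eq · A · (Δh/L) = 0.4293 × 712 × (11.6/25.90) = 136.9 m³/day.

137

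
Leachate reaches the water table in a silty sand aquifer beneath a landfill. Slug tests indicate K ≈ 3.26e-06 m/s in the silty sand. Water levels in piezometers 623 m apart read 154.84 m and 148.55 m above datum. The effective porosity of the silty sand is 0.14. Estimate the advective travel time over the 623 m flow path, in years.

84.0

Convert K: 3.26e-06 m/s × 86400 = 0.2817 m/day.
Hydraulic gradient i = (154.84 − 148.55) / 623 = 6.29 / 623 = 0.01010.
Darcy flux q = K · i = 0.2817 × 0.01010 = 0.002844 m/day.
Seepage velocity v = q / n_e = 0.002844 / 0.14 = 0.02031 m/day.
Travel time t = L / v = 623 / 0.02031 = 30671 days = 83.97 years.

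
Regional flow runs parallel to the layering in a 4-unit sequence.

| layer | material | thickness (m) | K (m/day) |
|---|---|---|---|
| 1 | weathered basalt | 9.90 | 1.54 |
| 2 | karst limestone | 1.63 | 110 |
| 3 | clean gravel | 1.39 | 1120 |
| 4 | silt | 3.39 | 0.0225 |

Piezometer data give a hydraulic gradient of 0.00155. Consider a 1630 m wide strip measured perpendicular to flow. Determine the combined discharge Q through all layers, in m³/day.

4420

Flow is parallel to layering, so each bed carries its own Darcy discharge and the transmissivities add.
Σ(K_i·b_i) = 1.54×9.90 + 110×1.63 + 1120×1.39 + 0.0225×3.39 = 1751 m²/day.
Hydraulic gradient i = 0.00155.
Q = Σ(K_i·b_i) · W · i = 1751 × 1630 × 0.001550 = 4425 m³/day.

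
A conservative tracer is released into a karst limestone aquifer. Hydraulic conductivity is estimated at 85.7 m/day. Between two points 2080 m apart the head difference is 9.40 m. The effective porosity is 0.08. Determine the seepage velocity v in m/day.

Hydraulic gradient i = Δh / L = 9.40 / 2080 = 0.004519.
Darcy flux q = K · i = 85.70 × 0.004519 = 0.3873 m/day.
Seepage velocity v = q / n_e = 0.3873 / 0.08 = 4.841 m/day.

4.84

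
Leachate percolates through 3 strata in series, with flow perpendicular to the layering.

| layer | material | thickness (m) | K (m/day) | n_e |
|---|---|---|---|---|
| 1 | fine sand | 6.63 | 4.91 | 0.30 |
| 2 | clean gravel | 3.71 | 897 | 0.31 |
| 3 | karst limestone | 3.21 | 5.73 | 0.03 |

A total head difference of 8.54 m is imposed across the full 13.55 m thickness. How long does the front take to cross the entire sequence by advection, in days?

With flow normal to the layers, continuity requires the same specific discharge q through every layer.
Σ(b_i/K_i) = 6.63/4.91 + 3.71/897 + 3.21/5.73 = 1.915 d.
q = Δh / Σ(b_i/K_i) = 8.54 / 1.915 = 4.460 m/day.
In each layer the seepage velocity is v_i = q/n_i, so the layer transit time is t_i = b_i·n_i / q:
  layer 1 (fine sand): t_1 = 6.63 × 0.30 / 4.460 = 0.4459 d
  layer 2 (clean gravel): t_2 = 3.71 × 0.31 / 4.460 = 0.2579 d
  layer 3 (karst limestone): t_3 = 3.21 × 0.03 / 4.460 = 0.02159 d
Total t = Σ t_i = 0.7254 days.

0.725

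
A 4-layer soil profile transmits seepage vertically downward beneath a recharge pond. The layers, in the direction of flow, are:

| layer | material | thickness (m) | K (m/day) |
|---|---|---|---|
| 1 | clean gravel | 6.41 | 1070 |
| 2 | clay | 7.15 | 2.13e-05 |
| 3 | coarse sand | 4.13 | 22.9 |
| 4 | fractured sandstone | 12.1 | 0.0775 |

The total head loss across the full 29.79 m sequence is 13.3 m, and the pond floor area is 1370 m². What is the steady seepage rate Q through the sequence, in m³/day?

Flow is perpendicular to layering, so the layers act in series and the equivalent K is the thickness-weighted harmonic mean.
Total thickness L = 6.41 + 7.15 + 4.13 + 12.1 = 29.79 m.
Σ(b_i/K_i) = 6.41/1070 + 7.15/2.13e-05 + 4.13/22.9 + 12.1/0.0775 = 3.358e+05 d.
K_eq = L / Σ(b_i/K_i) = 29.79 / 3.358e+05 = 8.870e-05 m/day.
Q = K_eq · A · (Δh/L) = 8.870e-05 × 1370 × (13.3/29.79) = 0.05426 m³/day.

0.0543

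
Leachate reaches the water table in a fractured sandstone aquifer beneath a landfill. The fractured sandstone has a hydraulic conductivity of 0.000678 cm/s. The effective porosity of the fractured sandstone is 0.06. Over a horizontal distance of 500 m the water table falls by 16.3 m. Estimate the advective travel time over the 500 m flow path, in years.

Convert K: 0.000678 cm/s × 864 = 0.5858 m/day.
Hydraulic gradient i = Δh / L = 16.3 / 500 = 0.03260.
Darcy flux q = K · i = 0.5858 × 0.03260 = 0.01910 m/day.
Seepage velocity v = q / n_e = 0.01910 / 0.06 = 0.3183 m/day.
Travel time t = L / v = 500 / 0.3183 = 1571 days = 4.301 years.

4.30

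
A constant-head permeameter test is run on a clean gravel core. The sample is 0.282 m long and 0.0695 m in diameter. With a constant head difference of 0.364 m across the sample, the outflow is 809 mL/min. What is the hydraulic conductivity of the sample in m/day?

238

Cross-sectional area A = π·(d/2)² = π × (0.0695/2)² = 0.003794 m².
Convert discharge: 809 mL/min = 1.348e-05 m³/s.
Darcy's law rearranged: K = Q·L / (A·Δh) = 1.348e-05 × 0.282 / (0.003794 × 0.364) = 0.002754 m/s = 237.9 m/day.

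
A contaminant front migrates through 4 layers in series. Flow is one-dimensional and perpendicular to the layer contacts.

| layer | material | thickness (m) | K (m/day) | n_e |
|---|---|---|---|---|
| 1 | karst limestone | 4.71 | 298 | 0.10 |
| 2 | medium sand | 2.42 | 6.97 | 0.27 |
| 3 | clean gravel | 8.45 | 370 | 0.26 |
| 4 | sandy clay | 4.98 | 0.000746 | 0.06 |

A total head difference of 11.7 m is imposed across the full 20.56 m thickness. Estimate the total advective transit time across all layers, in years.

With flow normal to the layers, continuity requires the same specific discharge q through every layer.
Σ(b_i/K_i) = 4.71/298 + 2.42/6.97 + 8.45/370 + 4.98/0.000746 = 6676 d.
q = Δh / Σ(b_i/K_i) = 11.7 / 6676 = 0.001753 m/day.
In each layer the seepage velocity is v_i = q/n_i, so the layer transit time is t_i = b_i·n_i / q:
  layer 1 (karst limestone): t_1 = 4.71 × 0.10 / 0.001753 = 268.8 d
  layer 2 (medium sand): t_2 = 2.42 × 0.27 / 0.001753 = 372.8 d
  layer 3 (clean gravel): t_3 = 8.45 × 0.26 / 0.001753 = 1254 d
  layer 4 (sandy clay): t_4 = 4.98 × 0.06 / 0.001753 = 170.5 d
Total t = Σ t_i = 2066 days = 5.656 years.

5.66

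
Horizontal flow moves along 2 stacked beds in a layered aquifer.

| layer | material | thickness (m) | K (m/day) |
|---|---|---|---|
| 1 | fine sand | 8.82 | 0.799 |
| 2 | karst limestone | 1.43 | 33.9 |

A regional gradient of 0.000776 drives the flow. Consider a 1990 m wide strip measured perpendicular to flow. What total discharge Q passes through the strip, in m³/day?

85.7

Flow is parallel to layering, so each bed carries its own Darcy discharge and the transmissivities add.
Σ(K_i·b_i) = 0.799×8.82 + 33.9×1.43 = 55.52 m²/day.
Hydraulic gradient i = 0.000776.
Q = Σ(K_i·b_i) · W · i = 55.52 × 1990 × 0.0007760 = 85.74 m³/day.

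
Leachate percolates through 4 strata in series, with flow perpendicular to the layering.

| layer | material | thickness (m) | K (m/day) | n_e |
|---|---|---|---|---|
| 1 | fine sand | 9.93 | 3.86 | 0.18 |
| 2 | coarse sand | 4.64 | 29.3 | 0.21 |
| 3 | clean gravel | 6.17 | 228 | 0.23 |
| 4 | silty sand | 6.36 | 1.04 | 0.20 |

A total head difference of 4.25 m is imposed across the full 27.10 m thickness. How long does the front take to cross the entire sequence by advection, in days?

11.4

With flow normal to the layers, continuity requires the same specific discharge q through every layer.
Σ(b_i/K_i) = 9.93/3.86 + 4.64/29.3 + 6.17/228 + 6.36/1.04 = 8.873 d.
q = Δh / Σ(b_i/K_i) = 4.25 / 8.873 = 0.4790 m/day.
In each layer the seepage velocity is v_i = q/n_i, so the layer transit time is t_i = b_i·n_i / q:
  layer 1 (fine sand): t_1 = 9.93 × 0.18 / 0.4790 = 3.732 d
  layer 2 (coarse sand): t_2 = 4.64 × 0.21 / 0.4790 = 2.034 d
  layer 3 (clean gravel): t_3 = 6.17 × 0.23 / 0.4790 = 2.963 d
  layer 4 (silty sand): t_4 = 6.36 × 0.20 / 0.4790 = 2.656 d
Total t = Σ t_i = 11.38 days.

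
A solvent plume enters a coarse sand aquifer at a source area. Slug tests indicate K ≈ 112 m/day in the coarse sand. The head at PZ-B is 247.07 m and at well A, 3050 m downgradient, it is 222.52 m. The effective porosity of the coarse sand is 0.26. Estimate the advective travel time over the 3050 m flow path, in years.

Hydraulic gradient i = (247.07 − 222.52) / 3050 = 24.55 / 3050 = 0.008049.
Darcy flux q = K · i = 112.0 × 0.008049 = 0.9015 m/day.
Seepage velocity v = q / n_e = 0.9015 / 0.26 = 3.467 m/day.
Travel time t = L / v = 3050 / 3.467 = 879.6 days = 2.408 years.

2.41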